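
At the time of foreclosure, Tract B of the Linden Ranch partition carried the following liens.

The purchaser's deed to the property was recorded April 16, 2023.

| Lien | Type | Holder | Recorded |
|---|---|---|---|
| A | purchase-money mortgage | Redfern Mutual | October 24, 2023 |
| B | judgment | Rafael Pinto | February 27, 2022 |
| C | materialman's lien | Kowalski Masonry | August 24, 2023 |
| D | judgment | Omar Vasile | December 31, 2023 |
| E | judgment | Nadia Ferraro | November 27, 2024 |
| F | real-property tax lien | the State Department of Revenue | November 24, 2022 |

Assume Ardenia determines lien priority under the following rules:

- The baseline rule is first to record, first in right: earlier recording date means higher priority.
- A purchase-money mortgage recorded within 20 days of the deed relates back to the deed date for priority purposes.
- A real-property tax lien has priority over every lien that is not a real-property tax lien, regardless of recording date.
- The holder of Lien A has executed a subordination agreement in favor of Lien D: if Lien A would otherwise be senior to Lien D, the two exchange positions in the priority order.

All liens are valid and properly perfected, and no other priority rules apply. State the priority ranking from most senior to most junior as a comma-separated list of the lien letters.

F, B, C, D, A, E

First, effective dates: A was recorded 191 days after the deed — beyond 20 days — so no relation-back applies.
F is a real-property tax lien, so it outranks all other liens regardless of date.
Ordering the rest by effective date: B (February 27, 2022), C (August 24, 2023), A (October 24, 2023), D (December 31, 2023), E (November 27, 2024).
A would otherwise be senior to D, so under the subordination agreement A and D exchange positions.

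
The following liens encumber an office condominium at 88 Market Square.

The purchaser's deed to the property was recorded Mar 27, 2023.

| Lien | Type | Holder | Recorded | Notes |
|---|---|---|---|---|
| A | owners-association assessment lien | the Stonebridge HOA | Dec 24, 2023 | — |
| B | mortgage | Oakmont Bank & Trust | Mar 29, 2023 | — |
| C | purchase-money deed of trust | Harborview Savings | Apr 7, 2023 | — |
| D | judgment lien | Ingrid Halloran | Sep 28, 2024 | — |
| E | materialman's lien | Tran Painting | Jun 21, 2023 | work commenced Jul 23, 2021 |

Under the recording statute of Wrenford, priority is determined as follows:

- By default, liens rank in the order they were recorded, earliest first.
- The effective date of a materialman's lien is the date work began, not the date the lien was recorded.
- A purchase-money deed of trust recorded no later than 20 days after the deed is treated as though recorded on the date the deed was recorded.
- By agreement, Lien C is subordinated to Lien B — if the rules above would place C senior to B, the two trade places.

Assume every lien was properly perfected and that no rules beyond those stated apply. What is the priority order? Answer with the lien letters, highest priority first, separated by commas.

E, B, C, A, D

First, effective dates: C's effective date is the deed date, Mar 27, 2023; E is treated as recorded Jul 23, 2021, the work-commencement date.
By effective date: E (Jul 23, 2021), C (Mar 27, 2023), B (Mar 29, 2023), A (Dec 24, 2023), D (Sep 28, 2024).
C is senior to B before the subordination, so the two trade places.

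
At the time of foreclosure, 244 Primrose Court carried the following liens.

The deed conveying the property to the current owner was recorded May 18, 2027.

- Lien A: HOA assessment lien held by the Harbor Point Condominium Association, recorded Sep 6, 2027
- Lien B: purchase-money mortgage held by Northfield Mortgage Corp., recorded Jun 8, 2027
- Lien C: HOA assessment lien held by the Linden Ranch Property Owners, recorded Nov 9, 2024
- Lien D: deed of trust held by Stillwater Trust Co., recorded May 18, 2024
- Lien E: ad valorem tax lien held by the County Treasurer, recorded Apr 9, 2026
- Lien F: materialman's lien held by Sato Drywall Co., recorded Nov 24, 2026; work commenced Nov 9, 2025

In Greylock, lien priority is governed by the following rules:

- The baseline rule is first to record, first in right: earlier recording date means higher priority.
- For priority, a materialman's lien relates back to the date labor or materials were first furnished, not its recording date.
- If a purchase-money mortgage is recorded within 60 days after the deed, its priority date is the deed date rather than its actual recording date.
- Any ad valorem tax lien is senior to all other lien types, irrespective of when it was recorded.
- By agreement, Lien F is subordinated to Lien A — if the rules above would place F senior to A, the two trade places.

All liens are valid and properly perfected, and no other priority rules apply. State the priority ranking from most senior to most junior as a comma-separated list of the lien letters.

First, effective dates: B relates back to the deed date May 18, 2027; F's effective date is Nov 9, 2025, when work began.
E, as an ad valorem tax lien, has superpriority and ranks first.
The other liens, earliest effective date first: D (May 18, 2024), C (Nov 9, 2024), F (Nov 9, 2025), B (May 18, 2027), A (Sep 6, 2027).
F is senior to A before the subordination, so the two trade places.

E, D, C, A, B, F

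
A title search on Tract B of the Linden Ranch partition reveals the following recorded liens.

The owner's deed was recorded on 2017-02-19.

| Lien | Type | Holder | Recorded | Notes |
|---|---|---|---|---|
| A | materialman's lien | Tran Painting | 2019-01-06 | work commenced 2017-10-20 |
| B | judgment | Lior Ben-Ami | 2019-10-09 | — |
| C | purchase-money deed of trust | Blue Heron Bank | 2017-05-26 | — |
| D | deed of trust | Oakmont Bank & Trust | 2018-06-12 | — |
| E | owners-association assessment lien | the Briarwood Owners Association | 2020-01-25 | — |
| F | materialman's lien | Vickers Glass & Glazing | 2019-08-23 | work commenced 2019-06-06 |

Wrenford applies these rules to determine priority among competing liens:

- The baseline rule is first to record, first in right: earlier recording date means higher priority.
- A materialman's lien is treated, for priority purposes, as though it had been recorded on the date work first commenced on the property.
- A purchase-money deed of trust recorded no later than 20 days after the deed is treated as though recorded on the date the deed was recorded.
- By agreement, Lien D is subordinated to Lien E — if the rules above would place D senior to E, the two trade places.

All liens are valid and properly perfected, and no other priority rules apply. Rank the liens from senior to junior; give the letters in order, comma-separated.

Effective dates after the stated exceptions: A relates back to 2017-10-20 (work commenced); C was recorded 96 days after the deed, outside the 20-day window, so it keeps its recording date; F's effective date is 2019-06-06, when work began.
By effective date, earliest first: C (2017-05-26), A (2017-10-20), D (2018-06-12), F (2019-06-06), B (2019-10-09), E (2020-01-25).
Because D would otherwise rank above E, the subordination swaps them.

C, A, E, F, B, D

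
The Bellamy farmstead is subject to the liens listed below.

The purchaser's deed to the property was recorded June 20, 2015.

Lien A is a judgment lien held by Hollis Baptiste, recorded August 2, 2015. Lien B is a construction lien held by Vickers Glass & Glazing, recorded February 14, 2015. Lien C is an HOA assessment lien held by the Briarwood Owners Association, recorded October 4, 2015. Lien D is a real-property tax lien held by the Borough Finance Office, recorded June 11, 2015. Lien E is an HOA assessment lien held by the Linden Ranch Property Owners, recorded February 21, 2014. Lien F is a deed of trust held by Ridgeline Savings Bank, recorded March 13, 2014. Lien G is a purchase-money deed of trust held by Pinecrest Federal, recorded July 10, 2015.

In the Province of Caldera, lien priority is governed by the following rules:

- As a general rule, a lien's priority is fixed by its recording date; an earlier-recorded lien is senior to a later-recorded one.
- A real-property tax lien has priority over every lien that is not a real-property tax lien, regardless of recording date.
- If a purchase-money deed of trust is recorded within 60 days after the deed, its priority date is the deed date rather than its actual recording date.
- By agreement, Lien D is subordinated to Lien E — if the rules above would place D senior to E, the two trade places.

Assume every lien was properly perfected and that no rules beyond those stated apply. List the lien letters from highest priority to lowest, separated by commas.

E, D, F, B, G, A, C

Effective dates after the stated exceptions: G was recorded within the 60-day window, so its effective date is the deed date June 20, 2015.
D is a real-property tax lien, so it outranks all other liens regardless of date.
Among the remaining liens, by effective date: E (February 21, 2014), F (March 13, 2014), B (February 14, 2015), G (June 20, 2015), A (August 2, 2015), C (October 4, 2015).
D would otherwise be senior to E, so under the subordination agreement D and E exchange positions.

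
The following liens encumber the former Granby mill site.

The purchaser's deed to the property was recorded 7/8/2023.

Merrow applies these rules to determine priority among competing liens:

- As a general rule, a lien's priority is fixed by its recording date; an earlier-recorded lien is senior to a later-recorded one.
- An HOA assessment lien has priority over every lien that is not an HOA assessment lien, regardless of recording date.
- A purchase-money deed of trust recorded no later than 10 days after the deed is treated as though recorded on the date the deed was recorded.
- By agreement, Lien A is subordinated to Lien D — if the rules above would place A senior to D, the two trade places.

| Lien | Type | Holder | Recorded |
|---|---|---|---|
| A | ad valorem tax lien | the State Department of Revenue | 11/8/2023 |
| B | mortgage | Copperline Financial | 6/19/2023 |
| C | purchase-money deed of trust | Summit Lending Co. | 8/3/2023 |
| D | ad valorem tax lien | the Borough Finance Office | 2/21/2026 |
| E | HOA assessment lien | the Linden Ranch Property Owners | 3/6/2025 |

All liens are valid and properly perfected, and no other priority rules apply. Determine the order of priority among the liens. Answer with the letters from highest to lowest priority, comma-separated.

Effective dates: C was recorded 26 days after the deed, outside the 10-day window, so it keeps its recording date.
As an HOA assessment lien, E is senior to every other lien.
The other liens, earliest effective date first: B (6/19/2023), C (8/3/2023), A (11/8/2023), D (2/21/2026).
Because A would otherwise rank above D, the subordination swaps them.

E, B, C, D, A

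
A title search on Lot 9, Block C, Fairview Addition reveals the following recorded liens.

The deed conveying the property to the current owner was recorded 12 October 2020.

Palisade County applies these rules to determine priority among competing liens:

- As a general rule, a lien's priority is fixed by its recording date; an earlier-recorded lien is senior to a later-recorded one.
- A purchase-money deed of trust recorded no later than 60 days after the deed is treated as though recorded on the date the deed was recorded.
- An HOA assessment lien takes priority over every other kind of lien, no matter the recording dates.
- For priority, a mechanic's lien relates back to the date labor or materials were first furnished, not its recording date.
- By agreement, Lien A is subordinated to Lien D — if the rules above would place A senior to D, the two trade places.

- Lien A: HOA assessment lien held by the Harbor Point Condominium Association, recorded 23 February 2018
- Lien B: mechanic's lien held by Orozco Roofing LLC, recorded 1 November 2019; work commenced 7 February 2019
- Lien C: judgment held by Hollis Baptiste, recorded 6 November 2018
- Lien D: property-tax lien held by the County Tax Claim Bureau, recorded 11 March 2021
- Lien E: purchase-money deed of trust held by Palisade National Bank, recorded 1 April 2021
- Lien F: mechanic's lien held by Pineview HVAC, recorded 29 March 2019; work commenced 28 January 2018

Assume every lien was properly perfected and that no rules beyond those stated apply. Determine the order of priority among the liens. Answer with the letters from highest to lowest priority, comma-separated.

D, F, C, B, A, E

Adjusting effective dates: B is treated as recorded 7 February 2019, the work-commencement date; E missed the 60-day window (171 days after the deed), so its recording date stands; F relates back to 28 January 2018 (work commenced).
As an HOA assessment lien, A is senior to every other lien.
Among the remaining liens, by effective date: F (28 January 2018), C (6 November 2018), B (7 February 2019), D (11 March 2021), E (1 April 2021).
Because A would otherwise rank above D, the subordination swaps them.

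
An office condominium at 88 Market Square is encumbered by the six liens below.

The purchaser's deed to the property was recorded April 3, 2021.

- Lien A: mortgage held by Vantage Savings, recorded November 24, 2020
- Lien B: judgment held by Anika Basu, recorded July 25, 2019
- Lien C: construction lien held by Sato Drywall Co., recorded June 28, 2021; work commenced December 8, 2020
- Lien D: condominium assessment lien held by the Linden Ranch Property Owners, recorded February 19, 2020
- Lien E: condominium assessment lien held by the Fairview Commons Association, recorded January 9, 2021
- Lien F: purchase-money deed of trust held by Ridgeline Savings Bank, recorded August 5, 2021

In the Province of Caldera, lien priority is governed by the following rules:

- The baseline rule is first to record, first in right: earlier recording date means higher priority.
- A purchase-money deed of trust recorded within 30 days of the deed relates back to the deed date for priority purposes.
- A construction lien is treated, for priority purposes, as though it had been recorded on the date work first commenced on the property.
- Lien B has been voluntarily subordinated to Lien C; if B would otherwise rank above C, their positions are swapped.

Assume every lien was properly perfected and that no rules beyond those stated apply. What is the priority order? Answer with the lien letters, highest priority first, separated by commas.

C, D, A, B, E, F

First, effective dates: C relates back to December 8, 2020 (work commenced); F was recorded 124 days after the deed — beyond 30 days — so no relation-back applies.
Sorted by effective date: B (July 25, 2019), D (February 19, 2020), A (November 24, 2020), C (December 8, 2020), E (January 9, 2021), F (August 5, 2021).
The subordination applies — B was senior to C — so B and C swap.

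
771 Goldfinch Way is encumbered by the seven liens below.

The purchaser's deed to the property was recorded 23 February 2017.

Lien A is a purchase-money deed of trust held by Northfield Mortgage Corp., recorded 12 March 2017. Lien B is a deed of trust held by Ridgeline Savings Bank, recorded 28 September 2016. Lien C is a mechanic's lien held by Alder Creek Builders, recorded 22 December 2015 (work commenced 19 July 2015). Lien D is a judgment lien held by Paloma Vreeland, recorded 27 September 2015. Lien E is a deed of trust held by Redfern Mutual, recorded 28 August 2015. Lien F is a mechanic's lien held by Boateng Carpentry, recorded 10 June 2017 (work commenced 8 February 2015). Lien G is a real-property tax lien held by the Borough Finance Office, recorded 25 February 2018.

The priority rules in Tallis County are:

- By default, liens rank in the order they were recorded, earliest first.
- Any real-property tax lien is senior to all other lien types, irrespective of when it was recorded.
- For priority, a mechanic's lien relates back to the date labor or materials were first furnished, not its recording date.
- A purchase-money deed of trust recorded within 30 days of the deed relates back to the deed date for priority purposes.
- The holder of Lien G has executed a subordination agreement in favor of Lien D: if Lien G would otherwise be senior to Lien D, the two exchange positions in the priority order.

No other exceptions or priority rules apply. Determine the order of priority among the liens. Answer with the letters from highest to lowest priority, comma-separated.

D, F, C, E, G, B, A

Effective dates after the stated exceptions: A was recorded within the 30-day window, so its effective date is the deed date 23 February 2017; C relates back to 19 July 2015 (work commenced); F relates back to 8 February 2015 (work commenced).
As a real-property tax lien, G is senior to every other lien.
Remaining liens by effective date: F (8 February 2015), C (19 July 2015), E (28 August 2015), D (27 September 2015), B (28 September 2016), A (23 February 2017).
Because G would otherwise rank above D, the subordination swaps them.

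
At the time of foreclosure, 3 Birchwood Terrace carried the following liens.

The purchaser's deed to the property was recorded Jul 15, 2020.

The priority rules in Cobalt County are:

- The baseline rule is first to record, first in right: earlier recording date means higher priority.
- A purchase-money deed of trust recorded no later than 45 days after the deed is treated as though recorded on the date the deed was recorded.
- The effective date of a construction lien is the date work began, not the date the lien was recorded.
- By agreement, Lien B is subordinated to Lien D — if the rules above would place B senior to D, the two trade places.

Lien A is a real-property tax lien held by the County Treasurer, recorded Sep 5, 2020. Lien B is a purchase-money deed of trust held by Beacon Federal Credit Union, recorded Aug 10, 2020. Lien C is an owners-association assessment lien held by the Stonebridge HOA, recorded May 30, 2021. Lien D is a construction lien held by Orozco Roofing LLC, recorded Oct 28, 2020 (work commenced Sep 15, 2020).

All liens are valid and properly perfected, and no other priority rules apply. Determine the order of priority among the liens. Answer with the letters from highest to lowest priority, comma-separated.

Effective dates after the stated exceptions: B's effective date is the deed date, Jul 15, 2020; D relates back to Sep 15, 2020 (work commenced).
By effective date: B (Jul 15, 2020), A (Sep 5, 2020), D (Sep 15, 2020), C (May 30, 2021).
Because B would otherwise rank above D, the subordination swaps them.

D, A, B, C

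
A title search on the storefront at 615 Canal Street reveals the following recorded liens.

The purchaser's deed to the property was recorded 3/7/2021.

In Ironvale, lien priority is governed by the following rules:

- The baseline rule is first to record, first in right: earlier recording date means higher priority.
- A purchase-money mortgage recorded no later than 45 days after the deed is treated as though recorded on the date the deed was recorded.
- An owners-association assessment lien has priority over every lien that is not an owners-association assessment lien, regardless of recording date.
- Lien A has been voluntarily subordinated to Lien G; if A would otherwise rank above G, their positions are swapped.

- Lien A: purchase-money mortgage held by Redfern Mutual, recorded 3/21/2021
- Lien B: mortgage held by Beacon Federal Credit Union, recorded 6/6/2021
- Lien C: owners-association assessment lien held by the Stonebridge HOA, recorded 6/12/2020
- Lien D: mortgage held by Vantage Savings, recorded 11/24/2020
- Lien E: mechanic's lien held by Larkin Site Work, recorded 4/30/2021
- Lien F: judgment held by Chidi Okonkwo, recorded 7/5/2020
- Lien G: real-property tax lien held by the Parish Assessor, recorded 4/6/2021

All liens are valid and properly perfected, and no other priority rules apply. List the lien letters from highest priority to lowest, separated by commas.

First, effective dates: A's effective date is the deed date, 3/7/2021.
C, as an owners-association assessment lien, has superpriority and ranks first.
The other liens, earliest effective date first: F (7/5/2020), D (11/24/2020), A (3/7/2021), G (4/6/2021), E (4/30/2021), B (6/6/2021).
Because A would otherwise rank above G, the subordination swaps them.

C, F, D, G, A, E, B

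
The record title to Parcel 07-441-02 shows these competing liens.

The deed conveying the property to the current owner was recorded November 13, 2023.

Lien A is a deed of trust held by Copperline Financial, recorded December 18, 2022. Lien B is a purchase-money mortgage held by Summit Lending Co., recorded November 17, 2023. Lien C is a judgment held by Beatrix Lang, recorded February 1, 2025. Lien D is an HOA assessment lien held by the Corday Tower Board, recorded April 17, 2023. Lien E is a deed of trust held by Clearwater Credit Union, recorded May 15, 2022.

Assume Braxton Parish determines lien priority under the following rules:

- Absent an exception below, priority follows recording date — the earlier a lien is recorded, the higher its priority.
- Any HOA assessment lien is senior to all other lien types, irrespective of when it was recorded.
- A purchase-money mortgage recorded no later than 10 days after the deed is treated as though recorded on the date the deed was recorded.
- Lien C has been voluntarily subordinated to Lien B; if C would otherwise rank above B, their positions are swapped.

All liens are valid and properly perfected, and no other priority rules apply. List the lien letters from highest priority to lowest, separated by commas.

D, E, A, B, C

First, effective dates: B relates back to the deed date November 13, 2023.
As an HOA assessment lien, D is senior to every other lien.
Ordering the rest by effective date: E (May 15, 2022), A (December 18, 2022), B (November 13, 2023), C (February 1, 2025).
Since C is not senior to B, the subordination leaves the order unchanged.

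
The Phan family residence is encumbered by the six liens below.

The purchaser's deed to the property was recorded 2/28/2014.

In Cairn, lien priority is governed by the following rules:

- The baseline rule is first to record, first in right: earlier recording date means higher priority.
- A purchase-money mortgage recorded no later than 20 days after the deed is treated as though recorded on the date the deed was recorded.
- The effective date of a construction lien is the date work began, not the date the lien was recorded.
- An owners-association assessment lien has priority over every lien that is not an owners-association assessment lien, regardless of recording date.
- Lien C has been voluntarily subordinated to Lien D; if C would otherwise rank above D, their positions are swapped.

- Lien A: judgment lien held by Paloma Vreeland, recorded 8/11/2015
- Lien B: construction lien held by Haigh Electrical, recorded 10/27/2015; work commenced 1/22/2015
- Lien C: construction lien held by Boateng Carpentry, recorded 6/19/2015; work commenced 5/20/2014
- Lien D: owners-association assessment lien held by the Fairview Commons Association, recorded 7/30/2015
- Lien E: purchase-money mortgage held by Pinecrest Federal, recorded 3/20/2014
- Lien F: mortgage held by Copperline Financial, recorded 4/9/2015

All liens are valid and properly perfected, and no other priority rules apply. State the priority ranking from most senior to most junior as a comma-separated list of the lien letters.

D, E, C, B, F, A

Effective dates: B relates back to 1/22/2015 (work commenced); C relates back to 5/20/2014 (work commenced); E was recorded within the 20-day window, so its effective date is the deed date 2/28/2014.
D, as an owners-association assessment lien, has superpriority and ranks first.
The other liens, earliest effective date first: E (2/28/2014), C (5/20/2014), B (1/22/2015), F (4/9/2015), A (8/11/2015).
C already ranks below D; the subordination has no effect.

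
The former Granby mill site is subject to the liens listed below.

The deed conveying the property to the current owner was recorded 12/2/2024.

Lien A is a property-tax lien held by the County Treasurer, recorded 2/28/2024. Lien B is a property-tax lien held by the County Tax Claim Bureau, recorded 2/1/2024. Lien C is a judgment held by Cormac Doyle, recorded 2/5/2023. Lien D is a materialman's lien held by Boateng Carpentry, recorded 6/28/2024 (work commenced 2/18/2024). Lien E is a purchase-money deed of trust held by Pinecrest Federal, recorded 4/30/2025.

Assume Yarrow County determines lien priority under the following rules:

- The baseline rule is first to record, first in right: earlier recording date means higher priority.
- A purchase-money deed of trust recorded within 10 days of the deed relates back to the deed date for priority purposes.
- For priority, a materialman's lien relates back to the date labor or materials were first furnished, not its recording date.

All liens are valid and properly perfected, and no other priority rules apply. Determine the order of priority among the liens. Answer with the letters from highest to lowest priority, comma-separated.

First, effective dates: D is treated as recorded 2/18/2024, the work-commencement date; E missed the 10-day window (149 days after the deed), so its recording date stands.
By effective date, earliest first: C (2/5/2023), B (2/1/2024), D (2/18/2024), A (2/28/2024), E (4/30/2025).

C, B, D, A, E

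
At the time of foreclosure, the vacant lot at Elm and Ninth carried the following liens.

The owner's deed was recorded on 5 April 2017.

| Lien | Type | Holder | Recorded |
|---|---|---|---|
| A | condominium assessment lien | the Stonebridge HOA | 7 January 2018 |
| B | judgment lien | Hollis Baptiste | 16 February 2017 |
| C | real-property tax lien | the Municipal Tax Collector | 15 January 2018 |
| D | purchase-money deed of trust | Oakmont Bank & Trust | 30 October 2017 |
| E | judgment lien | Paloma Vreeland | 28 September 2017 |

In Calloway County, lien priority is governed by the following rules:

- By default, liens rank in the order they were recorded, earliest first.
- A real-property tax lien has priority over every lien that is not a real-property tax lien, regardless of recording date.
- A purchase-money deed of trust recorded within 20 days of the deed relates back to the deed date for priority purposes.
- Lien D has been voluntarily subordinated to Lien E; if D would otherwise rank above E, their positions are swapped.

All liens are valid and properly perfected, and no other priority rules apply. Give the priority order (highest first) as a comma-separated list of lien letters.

C, B, E, D, A

Effective dates after the stated exceptions: D was recorded 208 days after the deed, outside the 20-day window, so it keeps its recording date.
C is a real-property tax lien, so it outranks all other liens regardless of date.
The other liens, earliest effective date first: B (16 February 2017), E (28 September 2017), D (30 October 2017), A (7 January 2018).
D already ranks below E; the subordination has no effect.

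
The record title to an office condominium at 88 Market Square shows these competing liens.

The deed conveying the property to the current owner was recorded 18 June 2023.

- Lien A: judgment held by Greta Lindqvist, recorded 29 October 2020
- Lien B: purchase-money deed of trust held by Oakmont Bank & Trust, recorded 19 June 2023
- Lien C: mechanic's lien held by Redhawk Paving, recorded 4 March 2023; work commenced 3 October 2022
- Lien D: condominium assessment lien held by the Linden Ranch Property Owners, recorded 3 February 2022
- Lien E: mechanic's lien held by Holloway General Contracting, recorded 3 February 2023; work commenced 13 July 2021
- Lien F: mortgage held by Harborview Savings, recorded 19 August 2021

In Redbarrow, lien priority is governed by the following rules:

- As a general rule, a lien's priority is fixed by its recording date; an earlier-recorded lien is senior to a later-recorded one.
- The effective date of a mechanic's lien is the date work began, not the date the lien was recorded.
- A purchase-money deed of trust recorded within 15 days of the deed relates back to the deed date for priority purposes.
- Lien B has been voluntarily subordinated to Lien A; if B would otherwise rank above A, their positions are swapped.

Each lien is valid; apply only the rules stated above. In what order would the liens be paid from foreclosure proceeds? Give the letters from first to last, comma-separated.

Effective dates after the stated exceptions: B relates back to the deed date 18 June 2023; C's effective date is 3 October 2022, when work began; E's effective date is 13 July 2021, when work began.
By effective date: A (29 October 2020), E (13 July 2021), F (19 August 2021), D (3 February 2022), C (3 October 2022), B (18 June 2023).
B is already junior to A, so the subordination agreement changes nothing.

A, E, F, D, C, B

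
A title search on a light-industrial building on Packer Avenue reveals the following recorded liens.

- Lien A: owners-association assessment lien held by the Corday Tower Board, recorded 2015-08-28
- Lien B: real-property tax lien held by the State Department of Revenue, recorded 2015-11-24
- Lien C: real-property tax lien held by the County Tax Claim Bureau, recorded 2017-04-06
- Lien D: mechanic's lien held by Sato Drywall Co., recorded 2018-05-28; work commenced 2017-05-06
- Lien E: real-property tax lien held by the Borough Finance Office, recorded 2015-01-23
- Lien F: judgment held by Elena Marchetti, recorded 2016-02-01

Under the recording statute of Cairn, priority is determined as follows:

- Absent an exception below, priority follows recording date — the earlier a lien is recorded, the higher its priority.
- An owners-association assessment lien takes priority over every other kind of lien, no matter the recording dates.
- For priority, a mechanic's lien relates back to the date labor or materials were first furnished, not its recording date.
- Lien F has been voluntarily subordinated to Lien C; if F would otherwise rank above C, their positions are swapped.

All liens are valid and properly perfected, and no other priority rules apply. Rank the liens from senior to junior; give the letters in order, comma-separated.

A, E, B, C, F, D

Effective dates: D relates back to 2017-05-06 (work commenced).
A, as an owners-association assessment lien, has superpriority and ranks first.
Remaining liens by effective date: E (2015-01-23), B (2015-11-24), F (2016-02-01), C (2017-04-06), D (2017-05-06).
F would otherwise be senior to C, so under the subordination agreement F and C exchange positions.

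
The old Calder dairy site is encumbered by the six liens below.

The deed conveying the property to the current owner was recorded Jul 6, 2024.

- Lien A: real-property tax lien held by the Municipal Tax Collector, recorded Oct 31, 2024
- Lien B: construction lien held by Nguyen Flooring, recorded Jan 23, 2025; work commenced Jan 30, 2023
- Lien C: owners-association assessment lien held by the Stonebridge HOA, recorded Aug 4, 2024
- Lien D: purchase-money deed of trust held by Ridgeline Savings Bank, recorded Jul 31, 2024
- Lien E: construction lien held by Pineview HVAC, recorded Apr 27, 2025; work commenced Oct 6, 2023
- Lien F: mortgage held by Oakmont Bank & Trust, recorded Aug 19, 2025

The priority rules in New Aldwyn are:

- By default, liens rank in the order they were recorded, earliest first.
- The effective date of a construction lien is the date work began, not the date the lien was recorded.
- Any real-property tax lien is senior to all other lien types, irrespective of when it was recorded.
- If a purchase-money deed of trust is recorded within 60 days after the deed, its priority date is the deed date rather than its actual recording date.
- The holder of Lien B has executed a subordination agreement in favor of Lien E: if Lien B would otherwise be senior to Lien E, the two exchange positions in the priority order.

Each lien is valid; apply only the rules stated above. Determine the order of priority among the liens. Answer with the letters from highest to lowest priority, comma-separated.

A, E, B, D, C, F

Adjusting effective dates: B's effective date is Jan 30, 2023, when work began; D was recorded within the 60-day window, so its effective date is the deed date Jul 6, 2024; E relates back to Oct 6, 2023 (work commenced).
A is a real-property tax lien, so it outranks all other liens regardless of date.
Among the remaining liens, by effective date: B (Jan 30, 2023), E (Oct 6, 2023), D (Jul 6, 2024), C (Aug 4, 2024), F (Aug 19, 2025).
B is senior to E before the subordination, so the two trade places.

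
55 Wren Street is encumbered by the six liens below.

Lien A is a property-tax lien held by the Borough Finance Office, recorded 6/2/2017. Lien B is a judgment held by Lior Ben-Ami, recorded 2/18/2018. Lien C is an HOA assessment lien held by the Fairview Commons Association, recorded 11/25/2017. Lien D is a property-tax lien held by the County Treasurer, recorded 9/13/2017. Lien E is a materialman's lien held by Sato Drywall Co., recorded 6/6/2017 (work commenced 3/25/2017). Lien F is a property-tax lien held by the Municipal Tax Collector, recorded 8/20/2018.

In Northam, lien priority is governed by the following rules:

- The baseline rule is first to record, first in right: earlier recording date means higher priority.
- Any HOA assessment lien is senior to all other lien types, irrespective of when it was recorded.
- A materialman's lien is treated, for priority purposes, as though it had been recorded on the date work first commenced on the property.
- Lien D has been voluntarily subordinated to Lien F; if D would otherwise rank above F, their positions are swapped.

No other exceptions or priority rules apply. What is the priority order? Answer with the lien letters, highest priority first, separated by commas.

C, E, A, F, B, D

Adjusting effective dates: E's effective date is 3/25/2017, when work began.
C, as an HOA assessment lien, has superpriority and ranks first.
Among the remaining liens, by effective date: E (3/25/2017), A (6/2/2017), D (9/13/2017), B (2/18/2018), F (8/20/2018).
Because D would otherwise rank above F, the subordination swaps them.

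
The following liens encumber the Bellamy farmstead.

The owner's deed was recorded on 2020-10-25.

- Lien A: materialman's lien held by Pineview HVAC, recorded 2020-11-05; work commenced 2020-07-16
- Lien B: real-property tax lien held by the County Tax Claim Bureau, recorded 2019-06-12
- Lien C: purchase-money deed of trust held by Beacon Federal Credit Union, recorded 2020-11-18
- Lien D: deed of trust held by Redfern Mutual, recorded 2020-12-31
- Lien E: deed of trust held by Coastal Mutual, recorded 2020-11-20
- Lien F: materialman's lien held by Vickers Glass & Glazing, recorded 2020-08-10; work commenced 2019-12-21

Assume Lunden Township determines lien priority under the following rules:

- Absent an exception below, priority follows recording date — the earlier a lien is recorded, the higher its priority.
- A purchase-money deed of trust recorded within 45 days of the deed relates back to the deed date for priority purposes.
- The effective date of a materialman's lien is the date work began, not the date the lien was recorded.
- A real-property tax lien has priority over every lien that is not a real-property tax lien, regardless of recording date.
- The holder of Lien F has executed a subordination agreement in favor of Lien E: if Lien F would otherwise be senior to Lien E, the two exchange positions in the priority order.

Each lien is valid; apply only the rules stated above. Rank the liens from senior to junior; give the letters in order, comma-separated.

Effective dates: A relates back to 2020-07-16 (work commenced); C was recorded within the 45-day window, so its effective date is the deed date 2020-10-25; F is treated as recorded 2019-12-21, the work-commencement date.
As a real-property tax lien, B is senior to every other lien.
Among the remaining liens, by effective date: F (2019-12-21), A (2020-07-16), C (2020-10-25), E (2020-11-20), D (2020-12-31).
Because F would otherwise rank above E, the subordination swaps them.

B, E, A, C, F, D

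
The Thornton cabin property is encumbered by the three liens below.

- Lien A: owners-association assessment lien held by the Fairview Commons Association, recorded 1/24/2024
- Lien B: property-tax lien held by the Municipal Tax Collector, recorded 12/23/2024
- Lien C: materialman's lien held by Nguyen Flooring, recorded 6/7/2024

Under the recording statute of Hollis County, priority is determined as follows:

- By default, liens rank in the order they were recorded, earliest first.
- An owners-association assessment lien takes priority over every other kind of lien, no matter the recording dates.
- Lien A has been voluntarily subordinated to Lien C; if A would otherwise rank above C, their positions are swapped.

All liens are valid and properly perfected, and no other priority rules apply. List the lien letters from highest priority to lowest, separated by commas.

A is an owners-association assessment lien and takes priority over every other lien.
Ordering the rest by effective date: C (6/7/2024), B (12/23/2024).
The subordination applies — A was senior to C — so A and C swap.

C, A, B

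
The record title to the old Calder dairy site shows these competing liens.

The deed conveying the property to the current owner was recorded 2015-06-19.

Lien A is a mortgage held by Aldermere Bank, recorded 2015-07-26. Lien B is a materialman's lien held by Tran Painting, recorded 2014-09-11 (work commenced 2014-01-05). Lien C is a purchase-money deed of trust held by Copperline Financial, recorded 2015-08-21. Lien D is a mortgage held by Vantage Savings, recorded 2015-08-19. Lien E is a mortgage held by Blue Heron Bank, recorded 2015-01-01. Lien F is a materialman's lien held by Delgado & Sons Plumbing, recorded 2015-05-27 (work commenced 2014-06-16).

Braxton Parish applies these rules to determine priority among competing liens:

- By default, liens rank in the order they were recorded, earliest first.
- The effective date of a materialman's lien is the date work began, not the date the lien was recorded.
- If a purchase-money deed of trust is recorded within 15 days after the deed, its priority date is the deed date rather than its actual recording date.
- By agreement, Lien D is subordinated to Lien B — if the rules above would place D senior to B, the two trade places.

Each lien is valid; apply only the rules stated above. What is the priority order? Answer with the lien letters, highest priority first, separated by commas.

B, F, E, A, D, C

Adjusting effective dates: B's effective date is 2014-01-05, when work began; C was recorded 63 days after the deed — beyond 15 days — so no relation-back applies; F's effective date is 2014-06-16, when work began.
Sorted by effective date: B (2014-01-05), F (2014-06-16), E (2015-01-01), A (2015-07-26), D (2015-08-19), C (2015-08-21).
Since D is not senior to B, the subordination leaves the order unchanged.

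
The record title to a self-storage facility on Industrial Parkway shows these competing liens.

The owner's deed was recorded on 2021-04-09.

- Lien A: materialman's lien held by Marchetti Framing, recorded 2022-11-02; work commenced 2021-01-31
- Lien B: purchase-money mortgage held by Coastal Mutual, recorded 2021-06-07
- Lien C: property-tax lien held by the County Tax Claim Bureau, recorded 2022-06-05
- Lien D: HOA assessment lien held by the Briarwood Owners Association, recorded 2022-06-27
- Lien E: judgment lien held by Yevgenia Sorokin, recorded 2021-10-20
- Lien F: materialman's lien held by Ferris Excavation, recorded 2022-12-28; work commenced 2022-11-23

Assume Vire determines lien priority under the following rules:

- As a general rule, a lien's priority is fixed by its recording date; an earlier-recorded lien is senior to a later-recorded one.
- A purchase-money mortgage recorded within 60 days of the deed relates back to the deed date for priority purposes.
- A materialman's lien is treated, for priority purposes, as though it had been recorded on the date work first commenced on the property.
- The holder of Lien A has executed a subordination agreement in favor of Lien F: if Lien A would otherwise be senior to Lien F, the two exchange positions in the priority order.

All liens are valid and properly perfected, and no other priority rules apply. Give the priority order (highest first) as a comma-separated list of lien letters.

F, B, E, C, D, A

First, effective dates: A relates back to 2021-01-31 (work commenced); B's effective date is the deed date, 2021-04-09; F is treated as recorded 2022-11-23, the work-commencement date.
By effective date, earliest first: A (2021-01-31), B (2021-04-09), E (2021-10-20), C (2022-06-05), D (2022-06-27), F (2022-11-23).
A is senior to F before the subordination, so the two trade places.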